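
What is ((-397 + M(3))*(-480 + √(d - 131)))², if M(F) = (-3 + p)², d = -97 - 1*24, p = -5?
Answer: 25520881572 - 638720640*I*√7 ≈ 2.5521e+10 - 1.6899e+9*I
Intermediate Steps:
d = -121 (d = -97 - 24 = -121)
M(F) = 64 (M(F) = (-3 - 5)² = (-8)² = 64)
((-397 + M(3))*(-480 + √(d - 131)))² = ((-397 + 64)*(-480 + √(-121 - 131)))² = (-333*(-480 + √(-252)))² = (-333*(-480 + 6*I*√7))² = (159840 - 1998*I*√7)²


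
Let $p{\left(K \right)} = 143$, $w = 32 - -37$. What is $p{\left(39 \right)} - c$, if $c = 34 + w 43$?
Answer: $-2858$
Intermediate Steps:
$w = 69$ ($w = 32 + 37 = 69$)
$c = 3001$ ($c = 34 + 69 \cdot 43 = 34 + 2967 = 3001$)
$p{\left(39 \right)} - c = 143 - 3001 = -2858$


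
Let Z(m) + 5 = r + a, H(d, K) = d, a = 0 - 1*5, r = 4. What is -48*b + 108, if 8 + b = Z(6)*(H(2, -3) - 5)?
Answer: -372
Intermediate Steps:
a = -5 (a = 0 - 5 = -5)
Z(m) = -6 (Z(m) = -5 + (4 - 5) = -5 - 1 = -6)
b = 10 (b = -8 - 6*(2 - 5) = -8 - 6*(-3) = -8 + 18 = 10)
-48*b + 108 = -48*10 + 108 = -480 + 108 = -372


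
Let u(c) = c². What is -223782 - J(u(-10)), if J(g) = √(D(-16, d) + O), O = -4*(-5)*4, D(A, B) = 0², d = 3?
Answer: -223782 - 4*√5 ≈ -2.2379e+5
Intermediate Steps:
D(A, B) = 0
O = 80 (O = 20*4 = 80)
J(g) = 4*√5 (J(g) = √(0 + 80) = √80 = 4*√5)
-223782 - J(u(-10)) = -223782 - 4*√5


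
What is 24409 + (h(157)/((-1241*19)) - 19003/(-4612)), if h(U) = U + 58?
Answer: 2654836688489/108746348 ≈ 24413.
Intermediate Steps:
h(U) = 58 + U
24409 + (h(157)/((-1241*19)) - 19003/(-4612)) = 24409 + ((58 + 157)/((-1241*19)) - 19003/(-4612)) = 24409 + (215/(-23579) - 19003*(-1/4612)) = 24409 + (215*(-1/23579) + 19003/4612) = 24409 + (-215/23579 + 19003/4612) = 24409 + 447080157/108746348 = 2654836688489/108746348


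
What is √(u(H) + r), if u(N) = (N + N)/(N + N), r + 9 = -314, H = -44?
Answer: I*√322 ≈ 17.944*I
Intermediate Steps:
r = -323 (r = -9 - 314 = -323)
u(N) = 1 (u(N) = (2*N)/((2*N)) = (2*N)*(1/(2*N)) = 1)
√(u(H) + r) = √(1 - 323) = √(-322) = I*√322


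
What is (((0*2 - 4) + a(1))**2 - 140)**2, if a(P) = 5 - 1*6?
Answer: 13225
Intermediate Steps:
a(P) = -1 (a(P) = 5 - 6 = -1)
(((0*2 - 4) + a(1))**2 - 140)**2 = (((0*2 - 4) - 1)**2 - 140)**2 = (((0 - 4) - 1)**2 - 140)**2 = ((-4 - 1)**2 - 140)**2 = ((-5)**2 - 140)**2 = (25 - 140)**2 = (-115)**2 = 13225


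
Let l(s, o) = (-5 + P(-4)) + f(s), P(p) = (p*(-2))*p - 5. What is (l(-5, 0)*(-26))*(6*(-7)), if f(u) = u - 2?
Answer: -53508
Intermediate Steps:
f(u) = -2 + u
P(p) = -5 - 2*p² (P(p) = (-2*p)*p - 5 = -2*p² - 5 = -5 - 2*p²)
l(s, o) = -44 + s (l(s, o) = (-5 + (-5 - 2*(-4)²)) + (-2 + s) = (-5 + (-5 - 2*16)) + (-2 + s) = (-5 + (-5 - 32)) + (-2 + s) = (-5 - 37) + (-2 + s) = -42 + (-2 + s) = -44 + s)
(l(-5, 0)*(-26))*(6*(-7)) = ((-44 - 5)*(-26))*(6*(-7)) = -49*(-26)*(-42) = 1274*(-42) = -53508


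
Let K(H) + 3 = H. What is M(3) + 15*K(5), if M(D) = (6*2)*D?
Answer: 66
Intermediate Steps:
M(D) = 12*D
K(H) = -3 + H
M(3) + 15*K(5) = 12*3 + 15*(-3 + 5) = 36 + 15*2 = 36 + 30 = 66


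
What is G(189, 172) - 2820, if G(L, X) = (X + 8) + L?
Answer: -2451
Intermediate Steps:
G(L, X) = 8 + L + X (G(L, X) = (8 + X) + L = 8 + L + X)
G(189, 172) - 2820 = (8 + 189 + 172) - 2820 = 369 - 2820 = -2451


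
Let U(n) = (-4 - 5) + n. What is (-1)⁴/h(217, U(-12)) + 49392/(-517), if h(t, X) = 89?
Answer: -4395371/46013 ≈ -95.525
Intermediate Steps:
U(n) = -9 + n
(-1)⁴/h(217, U(-12)) + 49392/(-517) = (-1)⁴/89 + 49392/(-517) = 1*(1/89) + 49392*(-1/517) = 1/89 - 49392/517 = -4395371/46013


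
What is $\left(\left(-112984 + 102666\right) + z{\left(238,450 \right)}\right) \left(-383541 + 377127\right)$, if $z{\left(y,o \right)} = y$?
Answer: $64653120$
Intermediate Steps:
$\left(\left(-112984 + 102666\right) + z{\left(238,450 \right)}\right) \left(-383541 + 377127\right) = \left(\left(-112984 + 102666\right) + 238\right) \left(-383541 + 377127\right) = \left(-10318 + 238\right) \left(-6414\right) = \left(-10080\right) \left(-6414\right) = 64653120$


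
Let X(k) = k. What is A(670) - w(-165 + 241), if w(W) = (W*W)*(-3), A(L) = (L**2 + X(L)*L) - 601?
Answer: 914527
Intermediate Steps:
A(L) = -601 + 2*L**2 (A(L) = (L**2 + L*L) - 601 = (L**2 + L**2) - 601 = 2*L**2 - 601 = -601 + 2*L**2)
w(W) = -3*W**2 (w(W) = W**2*(-3) = -3*W**2)
A(670) - w(-165 + 241) = (-601 + 2*670**2) - (-3)*(-165 + 241)**2 = (-601 + 2*448900) - (-3)*76**2 = (-601 + 897800) - (-3)*5776 = 897199 - 1*(-17328) = 897199 + 17328 = 914527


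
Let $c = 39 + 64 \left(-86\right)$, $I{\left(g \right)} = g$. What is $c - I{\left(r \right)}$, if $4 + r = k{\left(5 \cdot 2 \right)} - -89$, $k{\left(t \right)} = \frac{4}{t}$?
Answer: $- \frac{27752}{5} \approx -5550.4$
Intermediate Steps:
$r = \frac{427}{5}$ ($r = -4 + \left(\frac{4}{5 \cdot 2} - -89\right) = -4 + \left(\frac{4}{10} + 89\right) = -4 + \left(4 \cdot \frac{1}{10} + 89\right) = -4 + \left(\frac{2}{5} + 89\right) = -4 + \frac{447}{5} = \frac{427}{5} \approx 85.4$)
$c = -5465$ ($c = 39 - 5504 = -5465$)
$c - I{\left(r \right)} = -5465 - \frac{427}{5} = - \frac{27752}{5}$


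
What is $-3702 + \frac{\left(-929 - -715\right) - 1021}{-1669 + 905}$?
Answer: $- \frac{2827093}{764} \approx -3700.4$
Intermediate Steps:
$-3702 + \frac{\left(-929 - -715\right) - 1021}{-1669 + 905} = -3702 + \frac{\left(-929 + 715\right) - 1021}{-764} = -3702 + \left(-214 - 1021\right) \left(- \frac{1}{764}\right) = -3702 - - \frac{1235}{764} = -3702 + \frac{1235}{764} = - \frac{2827093}{764}$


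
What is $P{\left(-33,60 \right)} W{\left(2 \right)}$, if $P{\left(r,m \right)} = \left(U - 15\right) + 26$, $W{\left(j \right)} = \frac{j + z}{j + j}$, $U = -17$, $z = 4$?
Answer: $-9$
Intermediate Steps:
$W{\left(j \right)} = \frac{4 + j}{2 j}$ ($W{\left(j \right)} = \frac{j + 4}{j + j} = \frac{4 + j}{2 j}$)
$P{\left(r,m \right)} = -6$ ($P{\left(r,m \right)} = \left(-17 - 15\right) + 26 = -32 + 26 = -6$)
$P{\left(-33,60 \right)} W{\left(2 \right)} = - 6 \frac{4 + 2}{2 \cdot 2} = - 6 \cdot \frac{1}{2} \cdot \frac{1}{2} \cdot 6 = \left(-6\right) \frac{3}{2} = -9$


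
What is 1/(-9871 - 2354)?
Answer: -1/12225 ≈ -8.1800e-5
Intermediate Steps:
1/(-9871 - 2354) = 1/(-12225) = -1/12225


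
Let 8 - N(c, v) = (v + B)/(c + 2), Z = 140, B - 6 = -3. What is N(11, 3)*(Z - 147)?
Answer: -686/13 ≈ -52.769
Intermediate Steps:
B = 3 (B = 6 - 3 = 3)
N(c, v) = 8 - (3 + v)/(2 + c) (N(c, v) = 8 - (v + 3)/(c + 2) = 8 - (3 + v)/(2 + c))
N(11, 3)*(Z - 147) = ((13 - 1*3 + 8*11)/(2 + 11))*(140 - 147) = ((13 - 3 + 88)/13)*(-7) = ((1/13)*98)*(-7) = (98/13)*(-7) = -686/13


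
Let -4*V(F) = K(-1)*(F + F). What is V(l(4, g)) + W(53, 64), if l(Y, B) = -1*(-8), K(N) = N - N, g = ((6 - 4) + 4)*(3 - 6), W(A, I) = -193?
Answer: -193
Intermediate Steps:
g = -18 (g = (2 + 4)*(-3) = 6*(-3) = -18)
K(N) = 0
l(Y, B) = 8
V(F) = 0 (V(F) = -0*(F + F) = -0*2*F = -¼*0 = 0)
V(l(4, g)) + W(53, 64) = 0 - 193 = -193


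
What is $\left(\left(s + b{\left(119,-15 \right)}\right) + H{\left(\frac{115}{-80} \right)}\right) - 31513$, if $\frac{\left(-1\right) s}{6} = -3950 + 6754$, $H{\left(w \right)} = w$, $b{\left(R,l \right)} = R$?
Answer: $- \frac{771511}{16} \approx -48219.0$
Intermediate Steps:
$s = -16824$ ($s = - 6 \left(-3950 + 6754\right) = \left(-6\right) 2804 = -16824$)
$\left(\left(s + b{\left(119,-15 \right)}\right) + H{\left(\frac{115}{-80} \right)}\right) - 31513 = \left(\left(-16824 + 119\right) + \frac{115}{-80}\right) - 31513 = \left(-16705 + 115 \left(- \frac{1}{80}\right)\right) - 31513 = \left(-16705 - \frac{23}{16}\right) - 31513 = - \frac{267303}{16} - 31513 = - \frac{771511}{16}$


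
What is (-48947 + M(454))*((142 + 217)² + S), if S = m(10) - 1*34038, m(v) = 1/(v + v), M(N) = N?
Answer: -91984480473/20 ≈ -4.5992e+9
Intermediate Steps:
m(v) = 1/(2*v)
S = -680759/20 (S = (½)/10 - 1*34038 = (½)*(⅒) - 34038 = 1/20 - 34038 = -680759/20 ≈ -34038.)
(-48947 + M(454))*((142 + 217)² + S) = (-48947 + 454)*((142 + 217)² - 680759/20) = -48493*(359² - 680759/20) = -48493*(128881 - 680759/20) = -48493*1896861/20 = -91984480473/20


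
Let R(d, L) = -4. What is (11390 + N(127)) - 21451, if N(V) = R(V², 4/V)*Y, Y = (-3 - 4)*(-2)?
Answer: -10117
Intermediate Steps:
Y = 14 (Y = -7*(-2) = 14)
N(V) = -56 (N(V) = -4*14 = -56)
(11390 + N(127)) - 21451 = (11390 - 56) - 21451 = 11334 - 21451 = -10117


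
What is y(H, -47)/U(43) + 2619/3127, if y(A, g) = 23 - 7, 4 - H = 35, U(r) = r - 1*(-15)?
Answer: 100967/90683 ≈ 1.1134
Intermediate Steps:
U(r) = 15 + r (U(r) = r + 15 = 15 + r)
H = -31 (H = 4 - 1*35 = 4 - 35 = -31)
y(A, g) = 16
y(H, -47)/U(43) + 2619/3127 = 16/(15 + 43) + 2619/3127 = 16/58 + 2619*(1/3127) = 16*(1/58) + 2619/3127 = 8/29 + 2619/3127 = 100967/90683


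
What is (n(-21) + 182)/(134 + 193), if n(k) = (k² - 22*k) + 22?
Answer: 369/109 ≈ 3.3853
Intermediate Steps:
n(k) = 22 + k² - 22*k
(n(-21) + 182)/(134 + 193) = ((22 + (-21)² - 22*(-21)) + 182)/(134 + 193) = ((22 + 441 + 462) + 182)/327 = (925 + 182)*(1/327) = 1107*(1/327) = 369/109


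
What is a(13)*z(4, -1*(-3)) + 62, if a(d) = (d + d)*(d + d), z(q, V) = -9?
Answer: -6022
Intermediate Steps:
a(d) = 4*d**2 (a(d) = (2*d)*(2*d) = 4*d**2)
a(13)*z(4, -1*(-3)) + 62 = (4*13**2)*(-9) + 62 = (4*169)*(-9) + 62 = 676*(-9) + 62 = -6084 + 62 = -6022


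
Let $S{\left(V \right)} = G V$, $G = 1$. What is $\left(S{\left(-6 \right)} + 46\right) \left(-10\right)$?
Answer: $-400$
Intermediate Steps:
$S{\left(V \right)} = V$ ($S{\left(V \right)} = 1 V = V$)
$\left(S{\left(-6 \right)} + 46\right) \left(-10\right) = \left(-6 + 46\right) \left(-10\right) = 40 \left(-10\right) = -400$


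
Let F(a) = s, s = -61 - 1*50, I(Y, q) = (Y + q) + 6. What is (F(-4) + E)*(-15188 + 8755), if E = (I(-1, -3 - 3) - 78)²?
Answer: -39434290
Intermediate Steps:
I(Y, q) = 6 + Y + q
E = 6241 (E = ((6 - 1 + (-3 - 3)) - 78)² = ((6 - 1 - 6) - 78)² = (-1 - 78)² = (-79)² = 6241)
s = -111 (s = -61 - 50 = -111)
F(a) = -111
(F(-4) + E)*(-15188 + 8755) = (-111 + 6241)*(-15188 + 8755) = 6130*(-6433) = -39434290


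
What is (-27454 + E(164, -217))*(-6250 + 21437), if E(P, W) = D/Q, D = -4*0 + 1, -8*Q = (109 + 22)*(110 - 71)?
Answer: -2130166496378/5109 ≈ -4.1694e+8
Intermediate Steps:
Q = -5109/8 (Q = -(109 + 22)*(110 - 71)/8 = -131*39/8 = -⅛*5109 = -5109/8 ≈ -638.63)
D = 1 (D = 0 + 1 = 1)
E(P, W) = -8/5109 (E(P, W) = 1/(-5109/8) = 1*(-8/5109) = -8/5109)
(-27454 + E(164, -217))*(-6250 + 21437) = (-27454 - 8/5109)*(-6250 + 21437) = -140262494/5109*15187 = -2130166496378/5109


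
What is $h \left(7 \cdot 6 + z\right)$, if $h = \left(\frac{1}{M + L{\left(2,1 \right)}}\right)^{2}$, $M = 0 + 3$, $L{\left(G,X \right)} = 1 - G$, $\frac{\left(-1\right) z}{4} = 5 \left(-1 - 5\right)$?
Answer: $\frac{81}{2} \approx 40.5$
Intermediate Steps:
$z = 120$ ($z = - 4 \cdot 5 \left(-1 - 5\right) = - 4 \cdot 5 \left(-6\right) = \left(-4\right) \left(-30\right) = 120$)
$M = 3$
$h = \frac{1}{4}$ ($h = \left(\frac{1}{3 + \left(1 - 2\right)}\right)^{2} = \left(\frac{1}{3 - 1}\right)^{2} = \left(\frac{1}{2}\right)^{2} = \frac{1}{4} \approx 0.25$)
$h \left(7 \cdot 6 + z\right) = \frac{7 \cdot 6 + 120}{4} = \frac{42 + 120}{4} = \frac{1}{4} \cdot 162 = \frac{81}{2}$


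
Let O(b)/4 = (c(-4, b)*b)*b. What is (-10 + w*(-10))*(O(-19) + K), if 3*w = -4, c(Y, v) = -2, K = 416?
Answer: -8240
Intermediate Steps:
O(b) = -8*b**2 (O(b) = 4*((-2*b)*b) = 4*(-2*b**2) = -8*b**2)
w = -4/3 (w = (1/3)*(-4) = -4/3 ≈ -1.3333)
(-10 + w*(-10))*(O(-19) + K) = (-10 - 4/3*(-10))*(-8*(-19)**2 + 416) = (-10 + 40/3)*(-8*361 + 416) = 10*(-2888 + 416)/3 = (10/3)*(-2472) = -8240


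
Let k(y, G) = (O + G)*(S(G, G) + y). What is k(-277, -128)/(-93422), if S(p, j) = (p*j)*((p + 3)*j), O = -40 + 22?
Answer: 19136491779/46711 ≈ 4.0968e+5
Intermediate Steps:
O = -18
S(p, j) = p*j**2*(3 + p) (S(p, j) = (j*p)*((3 + p)*j) = (j*p)*(j*(3 + p)) = p*j**2*(3 + p))
k(y, G) = (-18 + G)*(y + G**3*(3 + G)) (k(y, G) = (-18 + G)*(G*G**2*(3 + G) + y) = (-18 + G)*(G**3*(3 + G) + y) = (-18 + G)*(y + G**3*(3 + G)))
k(-277, -128)/(-93422) = ((-128)**5 - 54*(-128)**3 - 18*(-277) - 15*(-128)**4 - 128*(-277))/(-93422) = (-34359738368 - 54*(-2097152) + 4986 - 15*268435456 + 35456)*(-1/93422) = (-34359738368 + 113246208 + 4986 - 4026531840 + 35456)*(-1/93422) = -38272983558*(-1/93422) = 19136491779/46711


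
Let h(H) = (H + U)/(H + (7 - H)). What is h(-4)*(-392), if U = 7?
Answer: -168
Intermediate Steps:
h(H) = 1 + H/7 (h(H) = (H + 7)/(H + (7 - H)) = (7 + H)/7 = (7 + H)*(⅐) = 1 + H/7)
h(-4)*(-392) = (1 + (⅐)*(-4))*(-392) = (1 - 4/7)*(-392) = (3/7)*(-392) = -168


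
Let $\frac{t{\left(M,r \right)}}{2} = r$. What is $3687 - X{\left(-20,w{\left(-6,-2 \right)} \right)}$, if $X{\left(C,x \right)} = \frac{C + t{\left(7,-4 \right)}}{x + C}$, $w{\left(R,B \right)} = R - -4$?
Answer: $\frac{40543}{11} \approx 3685.7$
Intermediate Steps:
$t{\left(M,r \right)} = 2 r$
$w{\left(R,B \right)} = 4 + R$ ($w{\left(R,B \right)} = R + 4 = 4 + R$)
$X{\left(C,x \right)} = \frac{-8 + C}{C + x}$ ($X{\left(C,x \right)} = \frac{C + 2 \left(-4\right)}{x + C} = \frac{C - 8}{C + x} = \frac{-8 + C}{C + x}$)
$3687 - X{\left(-20,w{\left(-6,-2 \right)} \right)} = 3687 - \frac{-8 - 20}{-20 + \left(4 - 6\right)} = 3687 - \frac{1}{-20 - 2} \left(-28\right) = 3687 - \frac{1}{-22} \left(-28\right) = 3687 - \left(- \frac{1}{22}\right) \left(-28\right) = 3687 - \frac{14}{11} = \frac{40543}{11}$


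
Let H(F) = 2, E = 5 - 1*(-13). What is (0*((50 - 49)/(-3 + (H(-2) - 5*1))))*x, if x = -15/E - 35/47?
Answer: 0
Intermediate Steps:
E = 18 (E = 5 + 13 = 18)
x = -445/282 (x = -15/18 - 35/47 = -15*1/18 - 35*1/47 = -5/6 - 35/47 = -445/282 ≈ -1.5780)
(0*((50 - 49)/(-3 + (H(-2) - 5*1))))*x = (0*((50 - 49)/(-3 + (2 - 5*1))))*(-445/282) = (0*(1/(-3 + (2 - 5))))*(-445/282) = (0*(1/(-3 - 3)))*(-445/282) = (0*(1/(-6)))*(-445/282) = (0*(1*(-1/6)))*(-445/282) = (0*(-1/6))*(-445/282) = 0*(-445/282) = 0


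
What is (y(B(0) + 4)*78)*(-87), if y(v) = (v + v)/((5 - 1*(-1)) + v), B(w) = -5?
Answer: 13572/5 ≈ 2714.4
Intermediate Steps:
y(v) = 2*v/(6 + v) (y(v) = (2*v)/((5 + 1) + v) = (2*v)/(6 + v) = 2*v/(6 + v))
(y(B(0) + 4)*78)*(-87) = ((2*(-5 + 4)/(6 + (-5 + 4)))*78)*(-87) = ((2*(-1)/(6 - 1))*78)*(-87) = ((2*(-1)/5)*78)*(-87) = ((2*(-1)*(⅕))*78)*(-87) = -⅖*78*(-87) = -156/5*(-87) = 13572/5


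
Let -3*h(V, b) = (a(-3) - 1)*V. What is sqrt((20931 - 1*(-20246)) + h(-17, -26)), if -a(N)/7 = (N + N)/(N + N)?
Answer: sqrt(370185)/3 ≈ 202.81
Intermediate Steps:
a(N) = -7 (a(N) = -7*(N + N)/(N + N) = -7*2*N/(2*N) = -7*2*N*1/(2*N) = -7*1 = -7)
h(V, b) = 8*V/3 (h(V, b) = -(-7 - 1)*V/3 = -(-8)*V/3 = 8*V/3)
sqrt((20931 - 1*(-20246)) + h(-17, -26)) = sqrt((20931 - 1*(-20246)) + (8/3)*(-17)) = sqrt((20931 + 20246) - 136/3) = sqrt(41177 - 136/3) = sqrt(123395/3) = sqrt(370185)/3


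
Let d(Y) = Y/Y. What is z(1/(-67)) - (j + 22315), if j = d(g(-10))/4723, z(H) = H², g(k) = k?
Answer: -473112521071/21201547 ≈ -22315.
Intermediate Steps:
d(Y) = 1
j = 1/4723 ≈ 0.00021173
z(1/(-67)) - (j + 22315) = (1/(-67))² - (1/4723 + 22315) = (-1/67)² - 1*105393746/4723 = 1/4489 - 105393746/4723 = -473112521071/21201547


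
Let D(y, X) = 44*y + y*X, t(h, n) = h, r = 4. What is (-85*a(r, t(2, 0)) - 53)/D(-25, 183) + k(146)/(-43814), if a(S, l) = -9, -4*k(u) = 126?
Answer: -62033611/497288900 ≈ -0.12474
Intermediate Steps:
k(u) = -63/2 (k(u) = -¼*126 = -63/2)
D(y, X) = 44*y + X*y
(-85*a(r, t(2, 0)) - 53)/D(-25, 183) + k(146)/(-43814) = (-85*(-9) - 53)/((-25*(44 + 183))) - 63/2/(-43814) = (765 - 53)/((-25*227)) - 63/2*(-1/43814) = 712/(-5675) + 63/87628 = 712*(-1/5675) + 63/87628 = -712/5675 + 63/87628 = -62033611/497288900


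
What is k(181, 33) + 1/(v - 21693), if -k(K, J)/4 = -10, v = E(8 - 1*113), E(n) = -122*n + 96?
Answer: 351479/8787 ≈ 40.000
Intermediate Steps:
E(n) = 96 - 122*n
v = 12906 (v = 96 - 122*(8 - 1*113) = 96 - 122*(8 - 113) = 96 - 122*(-105) = 96 + 12810 = 12906)
k(K, J) = 40 (k(K, J) = -4*(-10) = 40)
k(181, 33) + 1/(v - 21693) = 40 + 1/(12906 - 21693) = 40 + 1/(-8787) = 40 - 1/8787 = 351479/8787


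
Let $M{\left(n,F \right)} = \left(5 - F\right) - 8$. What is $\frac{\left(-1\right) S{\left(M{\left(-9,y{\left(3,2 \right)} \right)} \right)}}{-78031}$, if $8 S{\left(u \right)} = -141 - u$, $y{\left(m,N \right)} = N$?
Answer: $- \frac{17}{78031} \approx -0.00021786$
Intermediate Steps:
$M{\left(n,F \right)} = -3 - F$ ($M{\left(n,F \right)} = \left(5 - F\right) - 8 = -3 - F$)
$S{\left(u \right)} = - \frac{141}{8} - \frac{u}{8}$ ($S{\left(u \right)} = \frac{-141 - u}{8} = - \frac{141}{8} - \frac{u}{8}$)
$\frac{\left(-1\right) S{\left(M{\left(-9,y{\left(3,2 \right)} \right)} \right)}}{-78031} = \frac{\left(-1\right) \left(- \frac{141}{8} - \frac{-3 - 2}{8}\right)}{-78031} = - (- \frac{141}{8} - \frac{-3 - 2}{8}) \left(- \frac{1}{78031}\right) = - (- \frac{141}{8} - - \frac{5}{8}) \left(- \frac{1}{78031}\right) = - (- \frac{141}{8} + \frac{5}{8}) \left(- \frac{1}{78031}\right) = \left(-1\right) \left(-17\right) \left(- \frac{1}{78031}\right) = 17 \left(- \frac{1}{78031}\right) = - \frac{17}{78031}$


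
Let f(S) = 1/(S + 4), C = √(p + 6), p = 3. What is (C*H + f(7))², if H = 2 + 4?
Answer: 39601/121 ≈ 327.28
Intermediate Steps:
C = 3 (C = √(3 + 6) = √9 = 3)
H = 6
f(S) = 1/(4 + S)
(C*H + f(7))² = (3*6 + 1/(4 + 7))² = (18 + 1/11)² = (199/11)² = 39601/121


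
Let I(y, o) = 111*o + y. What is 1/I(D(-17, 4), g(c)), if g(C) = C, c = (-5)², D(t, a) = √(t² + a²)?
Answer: 555/1540064 - √305/7700320 ≈ 0.00035811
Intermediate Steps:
D(t, a) = √(a² + t²)
c = 25
I(y, o) = y + 111*o
1/I(D(-17, 4), g(c)) = 1/(√(4² + (-17)²) + 111*25) = 1/(√(16 + 289) + 2775) = 1/(√305 + 2775) = 1/(2775 + √305)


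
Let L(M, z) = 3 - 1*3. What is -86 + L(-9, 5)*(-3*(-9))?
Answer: -86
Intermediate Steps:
L(M, z) = 0 (L(M, z) = 3 - 3 = 0)
-86 + L(-9, 5)*(-3*(-9)) = -86 + 0*(-3*(-9)) = -86 + 0*27 = -86 + 0 = -86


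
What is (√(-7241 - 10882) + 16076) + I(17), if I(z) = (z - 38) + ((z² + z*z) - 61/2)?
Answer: 33205/2 + I*√18123 ≈ 16603.0 + 134.62*I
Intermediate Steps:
I(z) = -137/2 + z + 2*z² (I(z) = (-38 + z) + ((z² + z²) - 61*½) = (-38 + z) + (2*z² - 61/2) = (-38 + z) + (-61/2 + 2*z²) = -137/2 + z + 2*z²)
(√(-7241 - 10882) + 16076) + I(17) = (√(-7241 - 10882) + 16076) + (-137/2 + 17 + 2*17²) = (√(-18123) + 16076) + (-137/2 + 17 + 2*289) = (I*√18123 + 16076) + (-137/2 + 17 + 578) = (16076 + I*√18123) + 1053/2 = 33205/2 + I*√18123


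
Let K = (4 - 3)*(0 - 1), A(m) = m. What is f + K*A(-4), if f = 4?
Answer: 8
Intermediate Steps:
K = -1 (K = 1*(-1) = -1)
f + K*A(-4) = 4 - 1*(-4) = 4 + 4 = 8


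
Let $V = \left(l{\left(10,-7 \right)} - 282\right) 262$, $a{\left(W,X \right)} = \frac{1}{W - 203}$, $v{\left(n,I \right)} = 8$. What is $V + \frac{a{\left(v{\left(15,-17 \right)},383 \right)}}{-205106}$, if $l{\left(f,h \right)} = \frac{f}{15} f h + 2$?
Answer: $- \frac{3423096076399}{39995670} \approx -85587.0$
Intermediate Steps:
$l{\left(f,h \right)} = 2 + \frac{h f^{2}}{15}$ ($l{\left(f,h \right)} = f \frac{1}{15} f h + 2 = \frac{f}{15} f h + 2 = \frac{f^{2}}{15} h + 2 = \frac{h f^{2}}{15} + 2 = 2 + \frac{h f^{2}}{15}$)
$a{\left(W,X \right)} = \frac{1}{-203 + W}$ ($a{\left(W,X \right)} = \frac{1}{W - 203} = \frac{1}{-203 + W}$)
$V = - \frac{256760}{3}$ ($V = \left(\left(2 + \frac{1}{15} \left(-7\right) 10^{2}\right) - 282\right) 262 = \left(\left(2 + \frac{1}{15} \left(-7\right) 100\right) - 282\right) 262 = \left(\left(2 - \frac{140}{3}\right) - 282\right) 262 = \left(- \frac{134}{3} - 282\right) 262 = \left(- \frac{980}{3}\right) 262 = - \frac{256760}{3} \approx -85587.0$)
$V + \frac{a{\left(v{\left(15,-17 \right)},383 \right)}}{-205106} = - \frac{256760}{3} + \frac{1}{\left(-203 + 8\right) \left(-205106\right)} = - \frac{256760}{3} + \frac{1}{-195} \left(- \frac{1}{205106}\right) = - \frac{256760}{3} - - \frac{1}{39995670} = - \frac{256760}{3} + \frac{1}{39995670} = - \frac{3423096076399}{39995670}$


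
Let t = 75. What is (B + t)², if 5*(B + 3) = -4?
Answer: 126736/25 ≈ 5069.4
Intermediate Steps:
B = -19/5 (B = -3 + (⅕)*(-4) = -3 - ⅘ = -19/5 ≈ -3.8000)
(B + t)² = (-19/5 + 75)² = (356/5)² = 126736/25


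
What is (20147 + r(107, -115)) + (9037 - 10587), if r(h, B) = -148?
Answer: 18449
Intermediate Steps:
(20147 + r(107, -115)) + (9037 - 10587) = (20147 - 148) + (9037 - 10587) = 19999 - 1550 = 18449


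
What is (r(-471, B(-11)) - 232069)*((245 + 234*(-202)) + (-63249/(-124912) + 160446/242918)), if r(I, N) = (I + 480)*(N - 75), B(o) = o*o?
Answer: 12712522817297091895/1167052816 ≈ 1.0893e+10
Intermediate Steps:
B(o) = o²
r(I, N) = (-75 + N)*(480 + I) (r(I, N) = (480 + I)*(-75 + N) = (-75 + N)*(480 + I))
(r(-471, B(-11)) - 232069)*((245 + 234*(-202)) + (-63249/(-124912) + 160446/242918)) = ((-36000 - 75*(-471) + 480*(-11)² - 471*(-11)²) - 232069)*((245 + 234*(-202)) + (-63249/(-124912) + 160446/242918)) = ((-36000 + 35325 + 480*121 - 471*121) - 232069)*((245 - 47268) + (-63249*(-1/124912) + 160446*(1/242918))) = ((-36000 + 35325 + 58080 - 56991) - 232069)*(-47023 + (63249/124912 + 6171/9343)) = (414 - 232069)*(-47023 + 1361767359/1167052816) = -231655*(-54876962799409/1167052816) = 12712522817297091895/1167052816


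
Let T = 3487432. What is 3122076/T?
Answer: 780519/871858 ≈ 0.89524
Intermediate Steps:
3122076/T = 3122076/3487432 = 3122076*(1/3487432) = 780519/871858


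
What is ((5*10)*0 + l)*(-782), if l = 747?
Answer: -584154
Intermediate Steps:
((5*10)*0 + l)*(-782) = ((5*10)*0 + 747)*(-782) = (50*0 + 747)*(-782) = (0 + 747)*(-782) = 747*(-782) = -584154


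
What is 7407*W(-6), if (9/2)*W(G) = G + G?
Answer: -19752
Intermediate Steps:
W(G) = 4*G/9 (W(G) = 2*(G + G)/9 = 2*(2*G)/9 = 4*G/9)
7407*W(-6) = 7407*((4/9)*(-6)) = 7407*(-8/3) = -19752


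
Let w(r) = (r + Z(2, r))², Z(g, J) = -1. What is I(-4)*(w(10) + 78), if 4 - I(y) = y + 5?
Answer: 477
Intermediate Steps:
w(r) = (-1 + r)² (w(r) = (r - 1)² = (-1 + r)²)
I(y) = -1 - y (I(y) = 4 - (y + 5) = 4 - (5 + y) = 4 + (-5 - y) = -1 - y)
I(-4)*(w(10) + 78) = (-1 - 1*(-4))*((-1 + 10)² + 78) = (-1 + 4)*(9² + 78) = 3*(81 + 78) = 3*159 = 477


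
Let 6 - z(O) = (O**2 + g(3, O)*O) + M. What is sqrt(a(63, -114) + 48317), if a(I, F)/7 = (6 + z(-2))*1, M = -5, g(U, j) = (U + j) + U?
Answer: 4*sqrt(3029) ≈ 220.15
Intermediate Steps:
g(U, j) = j + 2*U
z(O) = 11 - O**2 - O*(6 + O) (z(O) = 6 - ((O**2 + (O + 2*3)*O) - 5) = 6 - ((O**2 + (O + 6)*O) - 5) = 6 - ((O**2 + (6 + O)*O) - 5) = 6 - ((O**2 + O*(6 + O)) - 5) = 6 - (-5 + O**2 + O*(6 + O)) = 6 + (5 - O**2 - O*(6 + O)) = 11 - O**2 - O*(6 + O))
a(I, F) = 147 (a(I, F) = 7*((6 + (11 - 1*(-2)**2 - 1*(-2)*(6 - 2)))*1) = 7*((6 + (11 - 1*4 - 1*(-2)*4))*1) = 7*((6 + (11 - 4 + 8))*1) = 7*((6 + 15)*1) = 7*(21*1) = 7*21 = 147)
sqrt(a(63, -114) + 48317) = sqrt(147 + 48317) = sqrt(48464) = 4*sqrt(3029)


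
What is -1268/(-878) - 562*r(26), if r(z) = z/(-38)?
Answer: 3219380/8341 ≈ 385.97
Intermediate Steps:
r(z) = -z/38 (r(z) = z*(-1/38) = -z/38)
-1268/(-878) - 562*r(26) = -1268/(-878) - (-281)*26/19 = -1268*(-1/878) - 562*(-13/19) = 634/439 + 7306/19 = 3219380/8341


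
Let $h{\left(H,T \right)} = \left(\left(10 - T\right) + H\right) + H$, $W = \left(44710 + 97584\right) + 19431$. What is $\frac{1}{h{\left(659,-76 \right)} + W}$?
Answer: $\frac{1}{163129} \approx 6.1301 \cdot 10^{-6}$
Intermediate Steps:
$W = 161725$ ($W = 142294 + 19431 = 161725$)
$h{\left(H,T \right)} = 10 - T + 2 H$ ($h{\left(H,T \right)} = \left(10 + H - T\right) + H = 10 - T + 2 H$)
$\frac{1}{h{\left(659,-76 \right)} + W} = \frac{1}{\left(10 - -76 + 2 \cdot 659\right) + 161725} = \frac{1}{\left(10 + 76 + 1318\right) + 161725} = \frac{1}{1404 + 161725} = \frac{1}{163129}$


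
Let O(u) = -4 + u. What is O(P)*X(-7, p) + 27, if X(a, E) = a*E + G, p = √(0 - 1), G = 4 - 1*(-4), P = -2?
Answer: -21 + 42*I ≈ -21.0 + 42.0*I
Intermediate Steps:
G = 8 (G = 4 + 4 = 8)
p = I (p = √(-1) = I ≈ 1.0*I)
X(a, E) = 8 + E*a (X(a, E) = a*E + 8 = E*a + 8 = 8 + E*a)
O(P)*X(-7, p) + 27 = (-4 - 2)*(8 + I*(-7)) + 27 = -6*(8 - 7*I) + 27 = (-48 + 42*I) + 27 = -21 + 42*I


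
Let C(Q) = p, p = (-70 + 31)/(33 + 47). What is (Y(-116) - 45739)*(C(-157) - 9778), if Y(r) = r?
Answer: 7174280709/16 ≈ 4.4839e+8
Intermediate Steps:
p = -39/80 ≈ -0.48750
C(Q) = -39/80
(Y(-116) - 45739)*(C(-157) - 9778) = (-116 - 45739)*(-39/80 - 9778) = -45855*(-782279/80) = 7174280709/16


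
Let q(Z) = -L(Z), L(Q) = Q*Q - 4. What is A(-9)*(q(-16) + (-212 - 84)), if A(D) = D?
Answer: 4932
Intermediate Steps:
L(Q) = -4 + Q**2 (L(Q) = Q**2 - 4 = -4 + Q**2)
q(Z) = 4 - Z**2 (q(Z) = -(-4 + Z**2) = 4 - Z**2)
A(-9)*(q(-16) + (-212 - 84)) = -9*((4 - 1*(-16)**2) + (-212 - 84)) = -9*((4 - 1*256) - 296) = -9*((4 - 256) - 296) = -9*(-252 - 296) = -9*(-548) = 4932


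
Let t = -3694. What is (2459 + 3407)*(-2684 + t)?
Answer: -37413348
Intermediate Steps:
(2459 + 3407)*(-2684 + t) = (2459 + 3407)*(-2684 - 3694) = 5866*(-6378) = -37413348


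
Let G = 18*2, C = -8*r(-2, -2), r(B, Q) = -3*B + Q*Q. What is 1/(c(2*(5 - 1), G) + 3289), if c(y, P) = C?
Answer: 1/3209 ≈ 0.00031162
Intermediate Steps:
r(B, Q) = Q² - 3*B (r(B, Q) = -3*B + Q² = Q² - 3*B)
C = -80 (C = -8*((-2)² - 3*(-2)) = -8*(4 + 6) = -8*10 = -80)
G = 36
c(y, P) = -80
1/(c(2*(5 - 1), G) + 3289) = 1/(-80 + 3289) = 1/3209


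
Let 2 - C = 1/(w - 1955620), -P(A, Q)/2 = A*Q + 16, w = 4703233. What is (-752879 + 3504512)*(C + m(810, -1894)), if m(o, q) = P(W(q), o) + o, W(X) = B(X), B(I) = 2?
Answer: -6199546534580991/915871 ≈ -6.7690e+9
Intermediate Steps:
W(X) = 2
P(A, Q) = -32 - 2*A*Q (P(A, Q) = -2*(A*Q + 16) = -2*(16 + A*Q) = -32 - 2*A*Q)
m(o, q) = -32 - 3*o (m(o, q) = (-32 - 2*2*o) + o = (-32 - 4*o) + o = -32 - 3*o)
C = 5495225/2747613 (C = 2 - 1/(4703233 - 1955620) = 2 - 1/2747613 = 5495225/2747613 ≈ 2.0000)
(-752879 + 3504512)*(C + m(810, -1894)) = (-752879 + 3504512)*(5495225/2747613 + (-32 - 3*810)) = 2751633*(5495225/2747613 + (-32 - 2430)) = 2751633*(5495225/2747613 - 2462) = 2751633*(-6759127981/2747613) = -6199546534580991/915871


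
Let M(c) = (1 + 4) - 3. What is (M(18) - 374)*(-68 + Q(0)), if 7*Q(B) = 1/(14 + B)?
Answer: 1239318/49 ≈ 25292.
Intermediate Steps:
Q(B) = 1/(7*(14 + B))
M(c) = 2 (M(c) = 5 - 3 = 2)
(M(18) - 374)*(-68 + Q(0)) = (2 - 374)*(-68 + 1/(7*(14 + 0))) = -372*(-68 + (⅐)/14) = -372*(-68 + (⅐)*(1/14)) = -372*(-68 + 1/98) = -372*(-6663/98) = 1239318/49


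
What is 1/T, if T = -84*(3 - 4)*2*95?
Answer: 1/15960 ≈ 6.2657e-5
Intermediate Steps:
T = 15960 (T = -(-84)*2*95 = -84*(-2)*95 = 168*95 = 15960)
1/T = 1/15960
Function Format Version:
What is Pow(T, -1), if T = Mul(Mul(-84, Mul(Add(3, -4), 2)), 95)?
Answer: Rational(1, 15960) ≈ 6.2657e-5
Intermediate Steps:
T = 15960 (T = Mul(Mul(-84, Mul(-1, 2)), 95) = Mul(Mul(-84, -2), 95) = Mul(168, 95) = 15960)
Pow(T, -1) = Pow(15960, -1) = Rational(1, 15960)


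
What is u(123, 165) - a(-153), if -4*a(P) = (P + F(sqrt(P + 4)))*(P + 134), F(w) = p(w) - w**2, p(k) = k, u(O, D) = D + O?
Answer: 307 - 19*I*sqrt(149)/4 ≈ 307.0 - 57.981*I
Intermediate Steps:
F(w) = w - w**2
a(P) = -(134 + P)*(P + sqrt(4 + P)*(1 - sqrt(4 + P)))/4 (a(P) = -(P + sqrt(P + 4)*(1 - sqrt(P + 4)))*(P + 134)/4 = -(P + sqrt(4 + P)*(1 - sqrt(4 + P)))*(134 + P)/4 = -(134 + P)*(P + sqrt(4 + P)*(1 - sqrt(4 + P)))/4)
u(123, 165) - a(-153) = (165 + 123) - (134 - 153 - 67*sqrt(4 - 153)/2 - 1/4*(-153)*sqrt(4 - 153)) = 288 - (134 - 153 - 67*I*sqrt(149)/2 - 1/4*(-153)*sqrt(-149)) = 288 - (134 - 153 - 67*I*sqrt(149)/2 - 1/4*(-153)*I*sqrt(149)) = 288 - (134 - 153 - 67*I*sqrt(149)/2 + 153*I*sqrt(149)/4) = 288 - (-19 + 19*I*sqrt(149)/4) = 288 + (19 - 19*I*sqrt(149)/4) = 307 - 19*I*sqrt(149)/4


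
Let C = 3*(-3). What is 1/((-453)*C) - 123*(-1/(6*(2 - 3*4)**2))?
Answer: 167357/815400 ≈ 0.20525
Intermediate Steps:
C = -9
1/((-453)*C) - 123*(-1/(6*(2 - 3*4)**2)) = 1/(-453*(-9)) - 123*(-1/(6*(2 - 3*4)**2)) = -1/453*(-1/9) - 123*(-1/(6*(2 - 12)**2)) = 1/4077 - 123/((-6*(-10)**2)) = 1/4077 - 123/((-6*100)) = 1/4077 - 123/(-600) = 1/4077 - 123*(-1/600) = 1/4077 + 41/200 = 167357/815400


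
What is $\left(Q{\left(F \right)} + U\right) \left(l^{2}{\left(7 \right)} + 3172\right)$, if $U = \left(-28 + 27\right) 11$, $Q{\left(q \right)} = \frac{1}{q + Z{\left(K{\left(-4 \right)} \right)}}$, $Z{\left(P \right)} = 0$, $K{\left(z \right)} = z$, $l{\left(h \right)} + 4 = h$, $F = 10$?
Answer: $- \frac{346729}{10} \approx -34673.0$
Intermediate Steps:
$l{\left(h \right)} = -4 + h$
$Q{\left(q \right)} = \frac{1}{q}$ ($Q{\left(q \right)} = \frac{1}{q + 0} = \frac{1}{q}$)
$U = -11$ ($U = \left(-1\right) 11 = -11$)
$\left(Q{\left(F \right)} + U\right) \left(l^{2}{\left(7 \right)} + 3172\right) = \left(\frac{1}{10} - 11\right) \left(\left(-4 + 7\right)^{2} + 3172\right) = \left(\frac{1}{10} - 11\right) \left(3^{2} + 3172\right) = - \frac{109 \left(9 + 3172\right)}{10} = \left(- \frac{109}{10}\right) 3181 = - \frac{346729}{10}$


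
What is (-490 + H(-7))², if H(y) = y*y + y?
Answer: 200704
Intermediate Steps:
H(y) = y + y² (H(y) = y² + y = y + y²)
(-490 + H(-7))² = (-490 - 7*(1 - 7))² = (-490 - 7*(-6))² = (-490 + 42)² = (-448)² = 200704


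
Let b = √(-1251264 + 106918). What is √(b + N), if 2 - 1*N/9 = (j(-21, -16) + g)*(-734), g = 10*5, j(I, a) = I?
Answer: √(191592 + 7*I*√23354) ≈ 437.71 + 1.222*I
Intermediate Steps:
g = 50
b = 7*I*√23354 (b = √(-1144346) = 7*I*√23354 ≈ 1069.7*I)
N = 191592 (N = 18 - 9*(-21 + 50)*(-734) = 18 - 261*(-734) = 18 - 9*(-21286) = 18 + 191574 = 191592)
√(b + N) = √(7*I*√23354 + 191592) = √(191592 + 7*I*√23354)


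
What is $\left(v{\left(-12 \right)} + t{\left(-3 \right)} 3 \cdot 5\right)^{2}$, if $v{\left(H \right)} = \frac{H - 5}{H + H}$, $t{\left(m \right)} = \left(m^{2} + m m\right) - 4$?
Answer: $\frac{25573249}{576} \approx 44398.0$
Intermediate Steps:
$t{\left(m \right)} = -4 + 2 m^{2}$ ($t{\left(m \right)} = \left(m^{2} + m^{2}\right) - 4 = 2 m^{2} - 4 = -4 + 2 m^{2}$)
$v{\left(H \right)} = \frac{-5 + H}{2 H}$
$\left(v{\left(-12 \right)} + t{\left(-3 \right)} 3 \cdot 5\right)^{2} = \left(\frac{-5 - 12}{2 \left(-12\right)} + \left(-4 + 2 \left(-3\right)^{2}\right) 3 \cdot 5\right)^{2} = \left(\frac{1}{2} \left(- \frac{1}{12}\right) \left(-17\right) + \left(-4 + 2 \cdot 9\right) 3 \cdot 5\right)^{2} = \left(\frac{17}{24} + \left(-4 + 18\right) 3 \cdot 5\right)^{2} = \left(\frac{17}{24} + 14 \cdot 3 \cdot 5\right)^{2} = \left(\frac{17}{24} + 42 \cdot 5\right)^{2} = \left(\frac{17}{24} + 210\right)^{2} = \left(\frac{5057}{24}\right)^{2} = \frac{25573249}{576}$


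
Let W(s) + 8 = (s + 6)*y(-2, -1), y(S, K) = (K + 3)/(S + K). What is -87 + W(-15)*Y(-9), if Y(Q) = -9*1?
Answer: -69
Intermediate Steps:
Y(Q) = -9
y(S, K) = (3 + K)/(K + S)
W(s) = -12 - 2*s/3 (W(s) = -8 + (s + 6)*((3 - 1)/(-1 - 2)) = -8 + (6 + s)*(2/(-3)) = -8 + (6 + s)*(-⅓*2) = -8 + (6 + s)*(-⅔) = -8 + (-4 - 2*s/3) = -12 - 2*s/3)
-87 + W(-15)*Y(-9) = -87 + (-12 - ⅔*(-15))*(-9) = -87 + (-12 + 10)*(-9) = -87 - 2*(-9) = -87 + 18 = -69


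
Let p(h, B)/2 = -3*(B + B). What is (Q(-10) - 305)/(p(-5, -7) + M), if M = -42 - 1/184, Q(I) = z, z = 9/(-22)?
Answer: -618148/84997 ≈ -7.2726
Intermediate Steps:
z = -9/22 (z = 9*(-1/22) = -9/22 ≈ -0.40909)
p(h, B) = -12*B (p(h, B) = 2*(-3*(B + B)) = 2*(-6*B) = -12*B)
Q(I) = -9/22
M = -7729/184 (M = -42 - 1*1/184 = -42 - 1/184 = -7729/184 ≈ -42.005)
(Q(-10) - 305)/(p(-5, -7) + M) = (-9/22 - 305)/(-12*(-7) - 7729/184) = -6719/(22*(84 - 7729/184)) = -6719/(22*7727/184) = -6719/22*184/7727 = -618148/84997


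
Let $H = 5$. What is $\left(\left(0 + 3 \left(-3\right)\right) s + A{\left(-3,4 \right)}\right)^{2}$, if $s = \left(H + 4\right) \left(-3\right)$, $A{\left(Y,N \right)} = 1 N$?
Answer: $61009$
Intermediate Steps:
$A{\left(Y,N \right)} = N$
$s = -27$ ($s = \left(5 + 4\right) \left(-3\right) = 9 \left(-3\right) = -27$)
$\left(\left(0 + 3 \left(-3\right)\right) s + A{\left(-3,4 \right)}\right)^{2} = \left(\left(0 + 3 \left(-3\right)\right) \left(-27\right) + 4\right)^{2} = \left(\left(0 - 9\right) \left(-27\right) + 4\right)^{2} = \left(\left(-9\right) \left(-27\right) + 4\right)^{2} = \left(243 + 4\right)^{2} = 247^{2} = 61009$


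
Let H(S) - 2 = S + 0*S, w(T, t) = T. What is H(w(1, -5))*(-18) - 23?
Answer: -77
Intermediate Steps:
H(S) = 2 + S (H(S) = 2 + (S + 0*S) = 2 + (S + 0) = 2 + S)
H(w(1, -5))*(-18) - 23 = (2 + 1)*(-18) - 23 = 3*(-18) - 23 = -54 - 23 = -77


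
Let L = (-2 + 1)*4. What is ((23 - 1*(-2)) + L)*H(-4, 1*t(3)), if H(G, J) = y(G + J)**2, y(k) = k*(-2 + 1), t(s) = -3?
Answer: 1029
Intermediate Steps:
y(k) = -k (y(k) = k*(-1) = -k)
H(G, J) = (-G - J)**2 (H(G, J) = (-(G + J))**2 = (-G - J)**2)
L = -4 (L = -1*4 = -4)
((23 - 1*(-2)) + L)*H(-4, 1*t(3)) = ((23 - 1*(-2)) - 4)*(-4 + 1*(-3))**2 = ((23 + 2) - 4)*(-4 - 3)**2 = (25 - 4)*(-7)**2 = 21*49 = 1029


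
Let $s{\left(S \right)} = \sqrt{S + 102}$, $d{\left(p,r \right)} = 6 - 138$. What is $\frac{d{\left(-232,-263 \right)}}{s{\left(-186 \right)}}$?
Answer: $\frac{22 i \sqrt{21}}{7} \approx 14.402 i$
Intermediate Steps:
$d{\left(p,r \right)} = -132$
$s{\left(S \right)} = \sqrt{102 + S}$
$\frac{d{\left(-232,-263 \right)}}{s{\left(-186 \right)}} = - \frac{132}{\sqrt{102 - 186}} = - \frac{132}{\sqrt{-84}} = - \frac{132}{2 i \sqrt{21}} = - 132 \left(- \frac{i \sqrt{21}}{42}\right) = \frac{22 i \sqrt{21}}{7}$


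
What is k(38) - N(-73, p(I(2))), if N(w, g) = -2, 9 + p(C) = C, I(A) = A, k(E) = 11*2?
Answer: 24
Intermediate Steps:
k(E) = 22
p(C) = -9 + C
k(38) - N(-73, p(I(2))) = 22 - 1*(-2) = 22 + 2 = 24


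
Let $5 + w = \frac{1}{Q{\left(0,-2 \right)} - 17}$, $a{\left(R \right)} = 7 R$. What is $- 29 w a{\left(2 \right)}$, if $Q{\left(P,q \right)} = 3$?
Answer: $2059$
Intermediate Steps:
$w = - \frac{71}{14}$ ($w = -5 + \frac{1}{3 - 17} = -5 + \frac{1}{-14} = -5 - \frac{1}{14} = - \frac{71}{14} \approx -5.0714$)
$- 29 w a{\left(2 \right)} = \left(-29\right) \left(- \frac{71}{14}\right) 7 \cdot 2 = \frac{2059}{14} \cdot 14 = 2059$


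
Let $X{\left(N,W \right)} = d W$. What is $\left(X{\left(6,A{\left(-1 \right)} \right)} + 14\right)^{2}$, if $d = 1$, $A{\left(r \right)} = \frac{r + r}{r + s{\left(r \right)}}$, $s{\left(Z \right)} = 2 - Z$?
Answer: $169$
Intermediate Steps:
$A{\left(r \right)} = r$ ($A{\left(r \right)} = \frac{r + r}{r - \left(-2 + r\right)} = \frac{2 r}{2} = 2 r \frac{1}{2} = r$)
$X{\left(N,W \right)} = W$ ($X{\left(N,W \right)} = 1 W = W$)
$\left(X{\left(6,A{\left(-1 \right)} \right)} + 14\right)^{2} = \left(-1 + 14\right)^{2} = 13^{2} = 169$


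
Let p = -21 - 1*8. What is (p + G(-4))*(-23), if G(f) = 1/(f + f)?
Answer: 5359/8 ≈ 669.88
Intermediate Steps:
p = -29 (p = -21 - 8 = -29)
G(f) = 1/(2*f)
(p + G(-4))*(-23) = (-29 + (½)/(-4))*(-23) = (-29 + (½)*(-¼))*(-23) = (-29 - ⅛)*(-23) = -233/8*(-23) = 5359/8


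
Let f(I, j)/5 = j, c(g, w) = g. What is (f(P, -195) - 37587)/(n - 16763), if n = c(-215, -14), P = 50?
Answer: 19281/8489 ≈ 2.2713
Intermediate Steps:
f(I, j) = 5*j
n = -215
(f(P, -195) - 37587)/(n - 16763) = (5*(-195) - 37587)/(-215 - 16763) = (-975 - 37587)/(-16978) = -38562*(-1/16978) = 19281/8489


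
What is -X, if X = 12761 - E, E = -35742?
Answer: -48503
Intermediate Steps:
X = 48503 (X = 12761 - 1*(-35742) = 12761 + 35742 = 48503)
-X = -1*48503 = -48503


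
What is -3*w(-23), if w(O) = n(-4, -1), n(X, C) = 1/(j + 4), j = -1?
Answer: -1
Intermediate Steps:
n(X, C) = ⅓ (n(X, C) = 1/(-1 + 4) = 1/3 = ⅓)
w(O) = ⅓
-3*w(-23) = -3*⅓ = -1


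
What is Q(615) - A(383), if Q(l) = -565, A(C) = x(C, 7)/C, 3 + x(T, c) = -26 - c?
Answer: -216359/383 ≈ -564.91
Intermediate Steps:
x(T, c) = -29 - c (x(T, c) = -3 + (-26 - c) = -29 - c)
A(C) = -36/C (A(C) = (-29 - 1*7)/C = (-29 - 7)/C = -36/C)
Q(615) - A(383) = -565 - (-36)/383 = -565 - 1*(-36/383) = -565 + 36/383 = -216359/383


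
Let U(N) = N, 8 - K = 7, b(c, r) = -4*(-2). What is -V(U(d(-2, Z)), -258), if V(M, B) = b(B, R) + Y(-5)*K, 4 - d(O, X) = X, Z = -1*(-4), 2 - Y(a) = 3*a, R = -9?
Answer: -25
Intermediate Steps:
Y(a) = 2 - 3*a
b(c, r) = 8
Z = 4
K = 1 (K = 8 - 1*7 = 8 - 7 = 1)
d(O, X) = 4 - X
V(M, B) = 25 (V(M, B) = 8 + (2 - 3*(-5))*1 = 8 + (2 + 15)*1 = 8 + 17*1 = 8 + 17 = 25)
-V(U(d(-2, Z)), -258) = -1*25 = -25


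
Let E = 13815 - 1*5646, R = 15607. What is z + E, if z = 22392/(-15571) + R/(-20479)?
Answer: 2604216957656/318878509 ≈ 8166.8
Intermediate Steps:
E = 8169 (E = 13815 - 5646 = 8169)
z = -701582365/318878509 (z = 22392/(-15571) + 15607/(-20479) = 22392*(-1/15571) + 15607*(-1/20479) = -22392/15571 - 15607/20479 = -701582365/318878509 ≈ -2.2002)
z + E = -701582365/318878509 + 8169 = 2604216957656/318878509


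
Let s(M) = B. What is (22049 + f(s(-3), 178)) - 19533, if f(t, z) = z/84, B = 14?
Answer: 105761/42 ≈ 2518.1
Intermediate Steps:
s(M) = 14
f(t, z) = z/84 (f(t, z) = z*(1/84) = z/84)
(22049 + f(s(-3), 178)) - 19533 = (22049 + (1/84)*178) - 19533 = (22049 + 89/42) - 19533 = 926147/42 - 19533 = 105761/42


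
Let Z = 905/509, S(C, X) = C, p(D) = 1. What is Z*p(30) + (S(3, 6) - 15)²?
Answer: 74201/509 ≈ 145.78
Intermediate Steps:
Z = 905/509 (Z = 905*(1/509) = 905/509 ≈ 1.7780)
Z*p(30) + (S(3, 6) - 15)² = (905/509)*1 + (3 - 15)² = 905/509 + (-12)² = 905/509 + 144 = 74201/509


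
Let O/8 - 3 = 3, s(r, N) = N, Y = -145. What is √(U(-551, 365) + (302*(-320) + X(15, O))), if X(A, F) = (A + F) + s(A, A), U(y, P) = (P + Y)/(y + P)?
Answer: 2*I*√208793742/93 ≈ 310.75*I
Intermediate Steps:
U(y, P) = (-145 + P)/(P + y) (U(y, P) = (P - 145)/(y + P) = (-145 + P)/(P + y))
O = 48 (O = 24 + 8*3 = 24 + 24 = 48)
X(A, F) = F + 2*A (X(A, F) = (A + F) + A = F + 2*A)
√(U(-551, 365) + (302*(-320) + X(15, O))) = √((-145 + 365)/(365 - 551) + (302*(-320) + (48 + 2*15))) = √(220/(-186) + (-96640 + (48 + 30))) = √(-1/186*220 + (-96640 + 78)) = √(-110/93 - 96562) = √(-8980376/93) = 2*I*√208793742/93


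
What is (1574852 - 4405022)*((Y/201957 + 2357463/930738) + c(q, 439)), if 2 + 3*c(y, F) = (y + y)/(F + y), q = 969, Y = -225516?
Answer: -1795873053954022165/525119897632 ≈ -3.4199e+6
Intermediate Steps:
c(y, F) = -⅔ + 2*y/(3*(F + y)) (c(y, F) = -⅔ + ((y + y)/(F + y))/3 = -⅔ + ((2*y)/(F + y))/3 = -⅔ + (2*y/(F + y))/3 = -⅔ + 2*y/(3*(F + y)))
(1574852 - 4405022)*((Y/201957 + 2357463/930738) + c(q, 439)) = (1574852 - 4405022)*((-225516/201957 + 2357463/930738) - 2*439/(3*439 + 3*969)) = -2830170*((-225516*1/201957 + 2357463*(1/930738)) - 2*439/(1317 + 2907)) = -2830170*((-75172/67319 + 785821/310246) - 2*439/4224) = -2830170*(29578871587/20885450474 - 2*439*1/4224) = -2830170*(29578871587/20885450474 - 439/2112) = -2830170*26650932016829/22055035700544 = -1795873053954022165/525119897632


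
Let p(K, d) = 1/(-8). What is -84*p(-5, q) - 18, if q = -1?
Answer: -15/2 ≈ -7.5000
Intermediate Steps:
p(K, d) = -1/8
-84*p(-5, q) - 18 = -84*(-1/8) - 18 = 21/2 - 18 = -15/2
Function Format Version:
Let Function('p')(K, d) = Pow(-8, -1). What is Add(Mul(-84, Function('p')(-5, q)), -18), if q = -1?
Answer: Rational(-15, 2) ≈ -7.5000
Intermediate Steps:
Function('p')(K, d) = Rational(-1, 8)
Add(Mul(-84, Function('p')(-5, q)), -18) = Add(Mul(-84, Rational(-1, 8)), -18) = Add(Rational(21, 2), -18) = Rational(-15, 2)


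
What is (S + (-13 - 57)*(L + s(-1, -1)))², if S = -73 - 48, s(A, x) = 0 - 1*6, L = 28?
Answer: 2758921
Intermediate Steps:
s(A, x) = -6 (s(A, x) = 0 - 6 = -6)
S = -121
(S + (-13 - 57)*(L + s(-1, -1)))² = (-121 + (-13 - 57)*(28 - 6))² = (-121 - 70*22)² = (-121 - 1540)² = (-1661)² = 2758921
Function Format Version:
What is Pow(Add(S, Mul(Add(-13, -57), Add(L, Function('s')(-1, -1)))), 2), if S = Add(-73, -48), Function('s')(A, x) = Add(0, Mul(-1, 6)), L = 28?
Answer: 2758921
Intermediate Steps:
Function('s')(A, x) = -6 (Function('s')(A, x) = Add(0, -6) = -6)
S = -121
Pow(Add(S, Mul(Add(-13, -57), Add(L, Function('s')(-1, -1)))), 2) = Pow(Add(-121, Mul(Add(-13, -57), Add(28, -6))), 2) = Pow(Add(-121, Mul(-70, 22)), 2) = Pow(Add(-121, -1540), 2) = Pow(-1661, 2) = 2758921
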